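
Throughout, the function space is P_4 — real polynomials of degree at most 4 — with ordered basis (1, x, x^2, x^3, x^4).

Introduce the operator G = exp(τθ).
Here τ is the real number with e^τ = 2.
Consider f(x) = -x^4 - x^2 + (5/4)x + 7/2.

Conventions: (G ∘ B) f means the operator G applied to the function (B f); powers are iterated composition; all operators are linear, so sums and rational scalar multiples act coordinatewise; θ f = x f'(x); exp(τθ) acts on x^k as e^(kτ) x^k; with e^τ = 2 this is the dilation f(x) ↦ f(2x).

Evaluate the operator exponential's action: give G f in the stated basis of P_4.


exp(τθ) x^k = e^(kτ) x^k; with e^τ = 2 this sends x^k to 2^k x^k
x ↦ 2 x
x^2 ↦ 4 x^2
x^4 ↦ 16 x^4
applying this coordinatewise to f: exp(τθ) f = -16x^4 - 4x^2 + (5/2)x + 7/2

g(x) = -16x^4 - 4x^2 + (5/2)x + 7/2


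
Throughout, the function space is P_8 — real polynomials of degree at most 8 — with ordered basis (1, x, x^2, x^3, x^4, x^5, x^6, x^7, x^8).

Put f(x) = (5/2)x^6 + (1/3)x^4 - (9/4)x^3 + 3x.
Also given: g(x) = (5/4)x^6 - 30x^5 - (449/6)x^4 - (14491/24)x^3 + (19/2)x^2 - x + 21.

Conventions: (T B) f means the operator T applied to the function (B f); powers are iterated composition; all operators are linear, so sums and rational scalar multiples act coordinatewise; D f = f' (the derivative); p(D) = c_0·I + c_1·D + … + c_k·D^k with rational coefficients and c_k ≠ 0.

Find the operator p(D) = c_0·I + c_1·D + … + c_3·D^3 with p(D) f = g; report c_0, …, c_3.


D^0 f = (5/2)x^6 + (1/3)x^4 - (9/4)x^3 + 3x
D^1 f = 15x^5 + (4/3)x^3 - (27/4)x^2 + 3
D^2 f = 75x^4 + 4x^2 - (27/2)x
D^3 f = 300x^3 + 8x - 27/2
matching coefficients of g against c_0 f + c_1 Df + … from the top degree down determines the c_i
solution: c_0 = 1/2, c_1 = -2, c_2 = -1, c_3 = -2

c_0 = 1/2, c_1 = -2, c_2 = -1, c_3 = -2


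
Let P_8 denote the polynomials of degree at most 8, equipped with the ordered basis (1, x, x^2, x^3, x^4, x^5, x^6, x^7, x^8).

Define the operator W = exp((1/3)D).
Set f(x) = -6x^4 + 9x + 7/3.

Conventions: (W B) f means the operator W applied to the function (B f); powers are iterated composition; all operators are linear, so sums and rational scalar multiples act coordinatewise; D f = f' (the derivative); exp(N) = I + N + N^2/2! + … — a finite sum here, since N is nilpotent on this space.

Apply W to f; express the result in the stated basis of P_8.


order-1 term: -8x^3 + 3
order-2 term: -4x^2
order-3 term: -(8/9)x
order-4 term: -2/27
the series for exp((1/3)D) f terminates at order 4
exp((1/3)D) f = -6x^4 - 8x^3 - 4x^2 + (73/9)x + 142/27

the image equals g(x) = -6x^4 - 8x^3 - 4x^2 + (73/9)x + 142/27


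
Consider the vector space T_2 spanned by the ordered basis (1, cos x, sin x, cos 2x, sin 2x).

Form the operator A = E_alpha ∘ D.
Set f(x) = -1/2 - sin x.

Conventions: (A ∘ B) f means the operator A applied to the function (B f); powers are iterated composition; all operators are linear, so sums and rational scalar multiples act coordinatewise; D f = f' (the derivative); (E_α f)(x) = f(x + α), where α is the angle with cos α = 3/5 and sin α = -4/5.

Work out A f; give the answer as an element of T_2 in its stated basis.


the image equals g(x) = -(3/5)cos x - (4/5)sin x

D f = -cos x
E_alpha D f = -(3/5)cos x - (4/5)sin x


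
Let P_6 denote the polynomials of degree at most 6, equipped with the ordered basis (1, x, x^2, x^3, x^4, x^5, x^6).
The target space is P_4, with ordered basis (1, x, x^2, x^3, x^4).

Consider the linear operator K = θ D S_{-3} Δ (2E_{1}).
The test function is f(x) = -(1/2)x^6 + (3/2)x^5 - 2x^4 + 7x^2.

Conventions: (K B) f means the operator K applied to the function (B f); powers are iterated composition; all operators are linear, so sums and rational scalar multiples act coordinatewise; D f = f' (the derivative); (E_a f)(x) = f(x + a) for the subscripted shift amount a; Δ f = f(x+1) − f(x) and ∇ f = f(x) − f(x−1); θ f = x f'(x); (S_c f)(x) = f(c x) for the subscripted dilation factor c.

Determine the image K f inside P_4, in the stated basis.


E_{1} f = -(1/2)x^6 - (3/2)x^5 - 2x^4 - 3x^3 + (5/2)x^2 + (21/2)x + 6
(2E_{1}) f = -x^6 - 3x^5 - 4x^4 - 6x^3 + 5x^2 + 21x + 12
Δ (2E_{1}) f = -6x^5 - 30x^4 - 66x^3 - 87x^2 - 45x + 12
S_{-3} Δ (2E_{1}) f = 1458x^5 - 2430x^4 + 1782x^3 - 783x^2 + 135x + 12
D S_{-3} Δ (2E_{1}) f = 7290x^4 - 9720x^3 + 5346x^2 - 1566x + 135
θ D S_{-3} Δ (2E_{1}) f = 29160x^4 - 29160x^3 + 10692x^2 - 1566x

g(x) = 29160x^4 - 29160x^3 + 10692x^2 - 1566x


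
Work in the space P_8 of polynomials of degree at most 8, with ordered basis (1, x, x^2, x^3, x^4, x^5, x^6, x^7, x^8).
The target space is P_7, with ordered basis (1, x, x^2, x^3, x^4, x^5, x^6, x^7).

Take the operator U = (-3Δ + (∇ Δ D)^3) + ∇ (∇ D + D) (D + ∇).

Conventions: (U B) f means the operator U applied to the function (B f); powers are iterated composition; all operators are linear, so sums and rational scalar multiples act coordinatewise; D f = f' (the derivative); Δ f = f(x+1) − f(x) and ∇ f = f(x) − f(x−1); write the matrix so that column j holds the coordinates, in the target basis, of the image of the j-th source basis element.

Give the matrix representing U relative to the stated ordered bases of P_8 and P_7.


image of 1: 0
image of x: -3
image of x^2: -6x - 3
image of x^3: -9x^2 - 9x + 9
image of x^4: -12x^3 - 18x^2 + 36x + 9
image of x^5: -15x^4 - 30x^3 + 90x^2 + 45x - 213
image of x^6: -18x^5 - 45x^4 + 180x^3 + 135x^2 - 1278x + 1107
image of x^7: -21x^6 - 63x^5 + 315x^4 + 315x^3 - 4473x^2 + 7749x - 4567
image of x^8: -24x^7 - 84x^6 + 504x^5 + 630x^4 - 11928x^3 + 30996x^2 - 36536x + 16853
each image's coordinates form column j of the matrix

the matrix is [[0, -3, -3, 9, 9, -213, 1107, -4567, 16853]; [0, 0, -6, -9, 36, 45, -1278, 7749, -36536]; [0, 0, 0, -9, -18, 90, 135, -4473, 30996]; [0, 0, 0, 0, -12, -30, 180, 315, -11928]; [0, 0, 0, 0, 0, -15, -45, 315, 630]; [0, 0, 0, 0, 0, 0, -18, -63, 504]; [0, 0, 0, 0, 0, 0, 0, -21, -84]; [0, 0, 0, 0, 0, 0, 0, 0, -24]] (rows listed top to bottom)


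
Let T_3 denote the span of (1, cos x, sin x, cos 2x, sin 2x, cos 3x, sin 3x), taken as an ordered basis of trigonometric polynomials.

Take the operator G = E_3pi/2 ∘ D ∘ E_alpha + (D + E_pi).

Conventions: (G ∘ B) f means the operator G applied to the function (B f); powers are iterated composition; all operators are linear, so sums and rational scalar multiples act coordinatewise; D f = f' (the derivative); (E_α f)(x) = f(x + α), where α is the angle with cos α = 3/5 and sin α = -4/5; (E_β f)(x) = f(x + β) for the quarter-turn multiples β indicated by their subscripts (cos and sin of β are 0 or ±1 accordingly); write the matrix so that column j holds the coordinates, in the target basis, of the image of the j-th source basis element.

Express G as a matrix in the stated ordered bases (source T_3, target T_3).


the matrix is [[1, 0, 0, 0, 0, 0, 0]; [0, -2/5, 1/5, 0, 0, 0, 0]; [0, -1/5, -2/5, 0, 0, 0, 0]; [0, 0, 0, -23/25, 64/25, 0, 0]; [0, 0, 0, -64/25, -23/25, 0, 0]; [0, 0, 0, 0, 0, 226/125, 507/125]; [0, 0, 0, 0, 0, -507/125, 226/125]] (rows listed top to bottom)

image of 1: 1
image of cos x: -(2/5)cos x - (1/5)sin x
image of sin x: (1/5)cos x - (2/5)sin x
image of cos 2x: -(23/25)cos 2x - (64/25)sin 2x
image of sin 2x: (64/25)cos 2x - (23/25)sin 2x
image of cos 3x: (226/125)cos 3x - (507/125)sin 3x
image of sin 3x: (507/125)cos 3x + (226/125)sin 3x
each image's coordinates form column j of the matrix


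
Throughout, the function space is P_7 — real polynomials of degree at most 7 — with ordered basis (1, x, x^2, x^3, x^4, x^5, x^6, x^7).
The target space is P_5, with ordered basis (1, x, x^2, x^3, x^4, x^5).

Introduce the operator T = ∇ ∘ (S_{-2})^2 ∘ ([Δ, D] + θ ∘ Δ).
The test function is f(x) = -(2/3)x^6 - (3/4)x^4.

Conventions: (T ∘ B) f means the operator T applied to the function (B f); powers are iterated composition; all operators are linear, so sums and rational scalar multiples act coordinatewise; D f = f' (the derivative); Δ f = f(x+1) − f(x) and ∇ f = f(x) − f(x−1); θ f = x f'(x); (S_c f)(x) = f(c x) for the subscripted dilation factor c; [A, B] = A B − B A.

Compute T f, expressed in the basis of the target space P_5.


the image equals g(x) = -102400x^4 + 163840x^3 - 152768x^2 + 69920x - 12940

D f = -4x^5 - 3x^3
Δ D f = -20x^4 - 40x^3 - 49x^2 - 29x - 7
Δ f = -4x^5 - 10x^4 - (49/3)x^3 - (29/2)x^2 - 7x - 17/12
D Δ f = -20x^4 - 40x^3 - 49x^2 - 29x - 7
[Δ, D] f = 0
Δ f = -4x^5 - 10x^4 - (49/3)x^3 - (29/2)x^2 - 7x - 17/12
θ Δ f = -20x^5 - 40x^4 - 49x^3 - 29x^2 - 7x
([Δ, D] + θ ∘ Δ) f = -20x^5 - 40x^4 - 49x^3 - 29x^2 - 7x
S_{-2} ([Δ, D] + θ ∘ Δ) f = 640x^5 - 640x^4 + 392x^3 - 116x^2 + 14x
S_{-2} S_{-2} ([Δ, D] + θ ∘ Δ) f = -20480x^5 - 10240x^4 - 3136x^3 - 464x^2 - 28x
∇ (S_{-2})^2 ([Δ, D] + θ ∘ Δ) f = -102400x^4 + 163840x^3 - 152768x^2 + 69920x - 12940


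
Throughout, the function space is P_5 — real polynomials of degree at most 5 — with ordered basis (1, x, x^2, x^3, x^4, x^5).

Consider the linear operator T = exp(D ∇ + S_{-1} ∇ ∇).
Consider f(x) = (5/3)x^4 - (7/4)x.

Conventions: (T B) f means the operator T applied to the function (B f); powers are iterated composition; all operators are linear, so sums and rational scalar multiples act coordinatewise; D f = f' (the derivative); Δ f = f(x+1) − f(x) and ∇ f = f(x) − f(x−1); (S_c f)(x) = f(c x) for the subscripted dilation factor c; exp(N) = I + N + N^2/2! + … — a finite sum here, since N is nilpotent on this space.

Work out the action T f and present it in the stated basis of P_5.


order-1 term: 40x^2 + 20x + 30
order-2 term: 80
the series for exp(D ∇ + S_{-1} ∇ ∇) f terminates at order 2
exp(D ∇ + S_{-1} ∇ ∇) f = (5/3)x^4 + 40x^2 + (73/4)x + 110

the image equals g(x) = (5/3)x^4 + 40x^2 + (73/4)x + 110


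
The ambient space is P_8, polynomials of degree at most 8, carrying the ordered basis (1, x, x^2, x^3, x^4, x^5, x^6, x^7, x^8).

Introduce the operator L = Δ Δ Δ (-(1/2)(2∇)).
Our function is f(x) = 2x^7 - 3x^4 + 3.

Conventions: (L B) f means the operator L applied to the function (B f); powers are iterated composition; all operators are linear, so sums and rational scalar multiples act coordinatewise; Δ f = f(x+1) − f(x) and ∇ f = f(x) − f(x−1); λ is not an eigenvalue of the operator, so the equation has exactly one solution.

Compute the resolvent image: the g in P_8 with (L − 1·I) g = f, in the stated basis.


write g with unknown coordinates in the stated basis and equate coefficients in (L − 1·I) g = f
solving from the highest basis element down gives g = -2x^7 + 3x^4 + 1680x^3 + 5040x^2 + 6720x + 3285
check: L g = 1680x^3 + 5040x^2 + 6720x + 3288
so L g − 1·g = 2x^7 - 3x^4 + 3 = f ✓

the image equals g(x) = -2x^7 + 3x^4 + 1680x^3 + 5040x^2 + 6720x + 3285


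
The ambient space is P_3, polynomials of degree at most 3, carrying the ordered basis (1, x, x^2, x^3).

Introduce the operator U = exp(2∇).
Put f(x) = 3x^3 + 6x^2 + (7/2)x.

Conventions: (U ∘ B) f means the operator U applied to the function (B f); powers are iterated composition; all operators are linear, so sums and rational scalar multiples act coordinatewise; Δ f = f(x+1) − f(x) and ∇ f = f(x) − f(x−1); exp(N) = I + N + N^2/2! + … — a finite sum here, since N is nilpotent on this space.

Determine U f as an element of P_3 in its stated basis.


order-1 term: 18x^2 + 6x + 1
order-2 term: 36x - 12
order-3 term: 24
the series for exp(2∇) f terminates at order 3
exp(2∇) f = 3x^3 + 24x^2 + (91/2)x + 13

the result is g(x) = 3x^3 + 24x^2 + (91/2)x + 13


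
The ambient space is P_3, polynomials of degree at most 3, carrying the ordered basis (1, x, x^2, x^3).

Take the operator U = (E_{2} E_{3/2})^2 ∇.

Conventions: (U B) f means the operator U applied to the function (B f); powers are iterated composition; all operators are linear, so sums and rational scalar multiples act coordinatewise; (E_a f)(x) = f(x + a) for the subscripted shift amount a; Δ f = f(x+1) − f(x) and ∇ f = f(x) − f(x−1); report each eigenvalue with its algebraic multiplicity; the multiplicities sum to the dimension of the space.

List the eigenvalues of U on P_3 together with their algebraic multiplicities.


image of 1: 0
image of x: 1
image of x^2: 2x + 13
image of x^3: 3x^2 + 39x + 127
the matrix is upper triangular; its diagonal is (0, 0, 0, 0)
for a triangular matrix the eigenvalues are the diagonal entries, with algebraic multiplicity their repetition count

λ = 0 (multiplicity 4)


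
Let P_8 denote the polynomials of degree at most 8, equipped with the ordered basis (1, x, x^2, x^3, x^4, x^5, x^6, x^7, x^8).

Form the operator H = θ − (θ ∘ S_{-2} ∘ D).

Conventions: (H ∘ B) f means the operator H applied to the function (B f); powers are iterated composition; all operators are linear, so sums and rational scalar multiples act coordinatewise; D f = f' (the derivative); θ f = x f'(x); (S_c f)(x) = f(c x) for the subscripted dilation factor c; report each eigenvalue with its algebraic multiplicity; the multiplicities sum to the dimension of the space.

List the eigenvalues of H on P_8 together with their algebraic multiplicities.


λ = 0 (multiplicity 1), λ = 1 (multiplicity 1), λ = 2 (multiplicity 1), λ = 3 (multiplicity 1), λ = 4 (multiplicity 1), λ = 5 (multiplicity 1), λ = 6 (multiplicity 1), λ = 7 (multiplicity 1), λ = 8 (multiplicity 1)

image of 1: 0
image of x: x
image of x^2: 2x^2 + 4x
image of x^3: 3x^3 - 24x^2
image of x^4: 4x^4 + 96x^3
image of x^5: 5x^5 - 320x^4
image of x^6: 6x^6 + 960x^5
image of x^7: 7x^7 - 2688x^6
image of x^8: 8x^8 + 7168x^7
the matrix is upper triangular; its diagonal is (0, 1, 2, 3, 4, 5, 6, 7, 8)
for a triangular matrix the eigenvalues are the diagonal entries, with algebraic multiplicity their repetition count


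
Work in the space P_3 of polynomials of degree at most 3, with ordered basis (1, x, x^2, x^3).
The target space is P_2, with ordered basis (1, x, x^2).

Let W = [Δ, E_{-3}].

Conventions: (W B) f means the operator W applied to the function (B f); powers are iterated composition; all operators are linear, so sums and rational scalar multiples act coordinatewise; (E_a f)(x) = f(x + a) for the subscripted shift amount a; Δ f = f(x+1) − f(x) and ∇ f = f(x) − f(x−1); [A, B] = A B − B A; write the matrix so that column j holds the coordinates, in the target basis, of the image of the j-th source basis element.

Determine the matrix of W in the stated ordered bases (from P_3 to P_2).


the matrix is [[0, 0, 0, 0]; [0, 0, 0, 0]; [0, 0, 0, 0]] (rows listed top to bottom)

image of 1: 0
image of x: 0
image of x^2: 0
image of x^3: 0
each image's coordinates form column j of the matrix


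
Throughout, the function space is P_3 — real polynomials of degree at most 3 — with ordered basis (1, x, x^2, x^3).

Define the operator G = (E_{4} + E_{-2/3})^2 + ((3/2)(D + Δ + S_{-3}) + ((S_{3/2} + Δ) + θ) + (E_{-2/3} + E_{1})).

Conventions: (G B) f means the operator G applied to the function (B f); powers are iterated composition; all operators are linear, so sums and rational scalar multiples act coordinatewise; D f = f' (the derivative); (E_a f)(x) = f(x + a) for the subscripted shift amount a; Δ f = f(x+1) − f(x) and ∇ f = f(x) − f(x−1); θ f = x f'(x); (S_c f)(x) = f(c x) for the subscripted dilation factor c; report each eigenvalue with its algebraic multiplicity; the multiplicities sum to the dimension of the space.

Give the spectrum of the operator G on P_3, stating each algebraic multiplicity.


λ = -225/8 (multiplicity 1), λ = 4 (multiplicity 1), λ = 17/2 (multiplicity 1), λ = 95/4 (multiplicity 1)

image of 1: 17/2
image of x: 4x + 53/3
image of x^2: (95/4)x^2 + (106/3)x + 1655/18
image of x^3: -(225/8)x^3 + 53x^2 + (1655/6)x + 31693/54
the matrix is upper triangular; its diagonal is (17/2, 4, 95/4, -225/8)
for a triangular matrix the eigenvalues are the diagonal entries, with algebraic multiplicity their repetition count


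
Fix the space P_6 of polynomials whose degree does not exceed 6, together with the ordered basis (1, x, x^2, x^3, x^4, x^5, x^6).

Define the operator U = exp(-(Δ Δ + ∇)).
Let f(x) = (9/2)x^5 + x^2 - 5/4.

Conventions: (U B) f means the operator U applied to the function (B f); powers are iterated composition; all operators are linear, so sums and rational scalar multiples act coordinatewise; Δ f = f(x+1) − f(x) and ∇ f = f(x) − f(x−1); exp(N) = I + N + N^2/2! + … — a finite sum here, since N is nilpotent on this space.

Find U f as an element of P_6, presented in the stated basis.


g(x) = (9/2)x^5 - (45/2)x^4 - 224x^2 + (581/2)x + 499/4

order-1 term: -(45/2)x^4 - 45x^3 - 315x^2 - (589/2)x - 281/2
order-2 term: 45x^3 + 135x^2 + (1395/2)x + 1217/2
order-3 term: -45x^2 - 135x - 765/2
order-4 term: (45/2)x + 45
order-5 term: -9/2
the series for exp(-(Δ Δ + ∇)) f terminates at order 5
exp(-(Δ Δ + ∇)) f = (9/2)x^5 - (45/2)x^4 - 224x^2 + (581/2)x + 499/4


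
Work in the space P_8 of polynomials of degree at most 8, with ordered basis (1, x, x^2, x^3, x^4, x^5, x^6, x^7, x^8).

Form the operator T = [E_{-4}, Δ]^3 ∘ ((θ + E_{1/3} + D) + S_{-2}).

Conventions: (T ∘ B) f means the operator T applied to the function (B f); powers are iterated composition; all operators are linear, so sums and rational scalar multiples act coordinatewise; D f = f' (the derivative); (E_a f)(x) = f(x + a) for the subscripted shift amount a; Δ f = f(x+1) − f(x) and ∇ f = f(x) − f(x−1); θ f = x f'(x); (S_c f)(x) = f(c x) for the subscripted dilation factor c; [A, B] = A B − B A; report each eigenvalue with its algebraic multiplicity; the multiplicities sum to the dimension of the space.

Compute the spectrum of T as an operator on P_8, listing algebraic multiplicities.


λ = 0 (multiplicity 9)

image of 1: 0
image of x: 0
image of x^2: 0
image of x^3: 0
image of x^4: 0
image of x^5: 0
image of x^6: 0
image of x^7: 0
image of x^8: 0
the matrix is upper triangular; its diagonal is (0, 0, 0, 0, 0, 0, 0, 0, 0)
for a triangular matrix the eigenvalues are the diagonal entries, with algebraic multiplicity their repetition count


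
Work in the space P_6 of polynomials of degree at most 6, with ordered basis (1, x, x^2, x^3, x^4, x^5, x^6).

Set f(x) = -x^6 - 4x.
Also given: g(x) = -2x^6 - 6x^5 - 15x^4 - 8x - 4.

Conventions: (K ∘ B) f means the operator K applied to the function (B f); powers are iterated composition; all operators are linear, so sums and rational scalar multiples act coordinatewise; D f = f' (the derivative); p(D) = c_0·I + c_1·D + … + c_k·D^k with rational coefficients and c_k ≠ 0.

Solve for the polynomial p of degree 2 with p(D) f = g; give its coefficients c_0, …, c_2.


D^0 f = -x^6 - 4x
D^1 f = -6x^5 - 4
D^2 f = -30x^4
matching coefficients of g against c_0 f + c_1 Df + … from the top degree down determines the c_i
solution: c_0 = 2, c_1 = 1, c_2 = 1/2

p(D) = 2·I + D + (1/2)·D^2, i.e. c_0 = 2, c_1 = 1, c_2 = 1/2


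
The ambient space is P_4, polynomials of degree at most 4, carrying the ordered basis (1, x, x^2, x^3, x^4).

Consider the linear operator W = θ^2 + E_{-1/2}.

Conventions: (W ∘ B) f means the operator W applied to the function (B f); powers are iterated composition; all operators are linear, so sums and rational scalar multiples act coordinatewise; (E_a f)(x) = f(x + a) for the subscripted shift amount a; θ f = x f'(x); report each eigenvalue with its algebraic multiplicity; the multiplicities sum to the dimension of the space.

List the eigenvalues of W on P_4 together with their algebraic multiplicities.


image of 1: 1
image of x: 2x - 1/2
image of x^2: 5x^2 - x + 1/4
image of x^3: 10x^3 - (3/2)x^2 + (3/4)x - 1/8
image of x^4: 17x^4 - 2x^3 + (3/2)x^2 - (1/2)x + 1/16
the matrix is upper triangular; its diagonal is (1, 2, 5, 10, 17)
for a triangular matrix the eigenvalues are the diagonal entries, with algebraic multiplicity their repetition count

λ = 1 (multiplicity 1), λ = 2 (multiplicity 1), λ = 5 (multiplicity 1), λ = 10 (multiplicity 1), λ = 17 (multiplicity 1)


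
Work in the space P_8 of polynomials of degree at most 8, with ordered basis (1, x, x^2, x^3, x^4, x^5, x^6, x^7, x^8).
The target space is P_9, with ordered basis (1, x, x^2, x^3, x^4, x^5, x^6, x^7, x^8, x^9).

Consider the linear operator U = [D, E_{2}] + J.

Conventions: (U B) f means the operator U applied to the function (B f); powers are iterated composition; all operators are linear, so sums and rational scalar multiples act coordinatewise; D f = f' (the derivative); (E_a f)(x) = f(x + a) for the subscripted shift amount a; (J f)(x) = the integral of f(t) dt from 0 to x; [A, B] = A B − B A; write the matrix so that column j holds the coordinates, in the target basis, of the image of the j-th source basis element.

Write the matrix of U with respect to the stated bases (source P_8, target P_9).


the matrix is [[0, 0, 0, 0, 0, 0, 0, 0, 0]; [1, 0, 0, 0, 0, 0, 0, 0, 0]; [0, 1/2, 0, 0, 0, 0, 0, 0, 0]; [0, 0, 1/3, 0, 0, 0, 0, 0, 0]; [0, 0, 0, 1/4, 0, 0, 0, 0, 0]; [0, 0, 0, 0, 1/5, 0, 0, 0, 0]; [0, 0, 0, 0, 0, 1/6, 0, 0, 0]; [0, 0, 0, 0, 0, 0, 1/7, 0, 0]; [0, 0, 0, 0, 0, 0, 0, 1/8, 0]; [0, 0, 0, 0, 0, 0, 0, 0, 1/9]] (rows listed top to bottom)

image of 1: x
image of x: (1/2)x^2
image of x^2: (1/3)x^3
image of x^3: (1/4)x^4
image of x^4: (1/5)x^5
image of x^5: (1/6)x^6
image of x^6: (1/7)x^7
image of x^7: (1/8)x^8
image of x^8: (1/9)x^9
each image's coordinates form column j of the matrix


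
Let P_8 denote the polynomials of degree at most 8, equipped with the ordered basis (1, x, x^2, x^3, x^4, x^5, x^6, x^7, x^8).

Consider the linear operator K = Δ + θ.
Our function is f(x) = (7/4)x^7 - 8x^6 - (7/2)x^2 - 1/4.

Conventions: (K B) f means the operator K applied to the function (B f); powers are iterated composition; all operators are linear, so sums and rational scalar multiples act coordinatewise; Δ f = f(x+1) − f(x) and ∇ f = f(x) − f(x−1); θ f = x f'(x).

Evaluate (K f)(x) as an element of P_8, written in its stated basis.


the image equals g(x) = (49/4)x^7 - (143/4)x^6 - (45/4)x^5 - (235/4)x^4 - (395/4)x^3 - (361/4)x^2 - (171/4)x - 39/4

Δ f = (49/4)x^6 - (45/4)x^5 - (235/4)x^4 - (395/4)x^3 - (333/4)x^2 - (171/4)x - 39/4
θ f = (49/4)x^7 - 48x^6 - 7x^2
(Δ + θ) f = (49/4)x^7 - (143/4)x^6 - (45/4)x^5 - (235/4)x^4 - (395/4)x^3 - (361/4)x^2 - (171/4)x - 39/4


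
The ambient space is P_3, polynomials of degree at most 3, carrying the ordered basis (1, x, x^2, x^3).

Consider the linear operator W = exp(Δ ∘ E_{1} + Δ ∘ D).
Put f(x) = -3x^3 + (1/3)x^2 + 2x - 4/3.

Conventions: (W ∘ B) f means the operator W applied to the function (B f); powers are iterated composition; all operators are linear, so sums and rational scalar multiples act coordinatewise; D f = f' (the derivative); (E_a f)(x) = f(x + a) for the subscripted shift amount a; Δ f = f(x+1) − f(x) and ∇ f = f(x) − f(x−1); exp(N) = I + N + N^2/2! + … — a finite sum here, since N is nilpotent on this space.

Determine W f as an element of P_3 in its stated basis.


order-1 term: -9x^2 - (133/3)x - 79/3
order-2 term: -9x - 134/3
order-3 term: -3
the series for exp(Δ ∘ E_{1} + Δ ∘ D) f terminates at order 3
exp(Δ ∘ E_{1} + Δ ∘ D) f = -3x^3 - (26/3)x^2 - (154/3)x - 226/3

the result is g(x) = -3x^3 - (26/3)x^2 - (154/3)x - 226/3


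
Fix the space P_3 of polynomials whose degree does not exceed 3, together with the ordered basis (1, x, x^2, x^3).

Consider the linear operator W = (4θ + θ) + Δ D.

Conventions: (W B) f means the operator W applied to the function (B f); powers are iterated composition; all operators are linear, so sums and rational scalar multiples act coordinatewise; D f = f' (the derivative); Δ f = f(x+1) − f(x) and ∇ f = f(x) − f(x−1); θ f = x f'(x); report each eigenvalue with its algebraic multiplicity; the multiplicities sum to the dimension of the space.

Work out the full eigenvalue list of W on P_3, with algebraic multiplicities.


λ = 0 (multiplicity 1), λ = 5 (multiplicity 1), λ = 10 (multiplicity 1), λ = 15 (multiplicity 1)

image of 1: 0
image of x: 5x
image of x^2: 10x^2 + 2
image of x^3: 15x^3 + 6x + 3
the matrix is upper triangular; its diagonal is (0, 5, 10, 15)
for a triangular matrix the eigenvalues are the diagonal entries, with algebraic multiplicity their repetition count


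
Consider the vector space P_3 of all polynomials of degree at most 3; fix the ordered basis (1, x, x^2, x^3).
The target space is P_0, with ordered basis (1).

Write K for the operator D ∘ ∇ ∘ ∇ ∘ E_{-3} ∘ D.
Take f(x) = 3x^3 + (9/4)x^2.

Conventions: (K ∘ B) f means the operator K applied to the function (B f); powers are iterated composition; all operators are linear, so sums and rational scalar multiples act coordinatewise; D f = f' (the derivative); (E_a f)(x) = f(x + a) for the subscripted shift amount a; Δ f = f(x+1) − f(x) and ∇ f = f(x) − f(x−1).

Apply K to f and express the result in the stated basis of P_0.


D f = 9x^2 + (9/2)x
E_{-3} D f = 9x^2 - (99/2)x + 135/2
∇ E_{-3} D f = 18x - 117/2
∇ ∇ E_{-3} D f = 18
D (∇ ∘ ∇ ∘ E_{-3}) D f = 0

the result is g(x) = 0


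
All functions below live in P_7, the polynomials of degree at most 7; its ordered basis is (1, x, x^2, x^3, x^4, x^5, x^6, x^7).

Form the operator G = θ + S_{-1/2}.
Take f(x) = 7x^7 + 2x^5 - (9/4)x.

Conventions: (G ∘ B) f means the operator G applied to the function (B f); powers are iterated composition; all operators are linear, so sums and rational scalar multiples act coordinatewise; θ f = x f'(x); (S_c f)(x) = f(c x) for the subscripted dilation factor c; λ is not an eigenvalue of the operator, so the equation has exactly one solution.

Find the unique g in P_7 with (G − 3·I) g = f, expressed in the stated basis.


g(x) = (128/73)x^7 + (64/63)x^5 + (9/10)x

write g with unknown coordinates in the stated basis and equate coefficients in (G − 3·I) g = f
solving from the highest basis element down gives g = (128/73)x^7 + (64/63)x^5 + (9/10)x
check: G g = (895/73)x^7 + (106/21)x^5 + (9/20)x
so G g − 3·g = 7x^7 + 2x^5 - (9/4)x = f ✓


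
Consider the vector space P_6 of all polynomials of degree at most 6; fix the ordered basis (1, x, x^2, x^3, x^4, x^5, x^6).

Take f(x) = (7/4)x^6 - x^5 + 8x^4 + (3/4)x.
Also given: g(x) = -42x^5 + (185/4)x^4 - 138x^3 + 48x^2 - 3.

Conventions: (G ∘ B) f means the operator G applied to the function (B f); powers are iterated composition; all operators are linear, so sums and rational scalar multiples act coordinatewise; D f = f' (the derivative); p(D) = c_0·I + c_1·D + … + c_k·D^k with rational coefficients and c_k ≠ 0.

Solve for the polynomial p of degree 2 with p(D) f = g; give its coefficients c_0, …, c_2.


D^0 f = (7/4)x^6 - x^5 + 8x^4 + (3/4)x
D^1 f = (21/2)x^5 - 5x^4 + 32x^3 + 3/4
D^2 f = (105/2)x^4 - 20x^3 + 96x^2
matching coefficients of g against c_0 f + c_1 Df + … from the top degree down determines the c_i
solution: c_0 = 0, c_1 = -4, c_2 = 1/2

p(D) = -4·D + (1/2)·D^2, i.e. c_0 = 0, c_1 = -4, c_2 = 1/2


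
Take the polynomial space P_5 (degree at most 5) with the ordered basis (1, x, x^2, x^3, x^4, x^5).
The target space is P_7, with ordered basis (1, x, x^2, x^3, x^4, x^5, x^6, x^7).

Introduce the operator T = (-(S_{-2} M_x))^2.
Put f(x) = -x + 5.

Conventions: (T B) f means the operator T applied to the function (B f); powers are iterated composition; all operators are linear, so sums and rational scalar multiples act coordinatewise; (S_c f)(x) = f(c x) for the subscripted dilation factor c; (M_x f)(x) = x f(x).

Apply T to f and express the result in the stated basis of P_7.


the result is g(x) = 32x^3 - 40x^2

M_x f = -x^2 + 5x
S_{-2} M_x f = -4x^2 - 10x
(-(S_{-2} M_x)) f = 4x^2 + 10x
M_x (-(S_{-2} M_x)) f = 4x^3 + 10x^2
S_{-2} M_x (-(S_{-2} M_x)) f = -32x^3 + 40x^2
(-(S_{-2} M_x)) (-(S_{-2} M_x)) f = 32x^3 - 40x^2


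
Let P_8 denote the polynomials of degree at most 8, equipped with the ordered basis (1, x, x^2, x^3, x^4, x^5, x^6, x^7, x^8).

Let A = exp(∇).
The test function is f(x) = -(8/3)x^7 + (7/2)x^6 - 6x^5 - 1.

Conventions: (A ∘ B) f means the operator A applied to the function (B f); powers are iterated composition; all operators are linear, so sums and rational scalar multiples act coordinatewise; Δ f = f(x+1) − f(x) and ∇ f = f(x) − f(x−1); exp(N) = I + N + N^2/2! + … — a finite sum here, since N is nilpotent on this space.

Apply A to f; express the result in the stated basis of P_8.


order-1 term: -(56/3)x^6 + 77x^5 - (1055/6)x^4 + (670/3)x^3 - (337/2)x^2 + (209/3)x - 73/6
order-2 term: -56x^5 + (665/2)x^4 - (2770/3)x^3 + (2775/2)x^2 - (3311/3)x + 733/2
order-3 term: -(280/3)x^4 + 630x^3 - 1775x^2 + 2385x - 3803/3
order-4 term: -(280/3)x^3 + (1225/2)x^2 - (4360/3)x + 7325/6
order-5 term: -56x^2 + 301x - 2591/6
order-6 term: -(56/3)x + 119/2
order-7 term: -8/3
the series for exp(∇) f terminates at order 7
exp(∇) f = -(8/3)x^7 - (91/6)x^6 + 15x^5 + (190/3)x^4 - (490/3)x^3 + (1/2)x^2 + 180x - 137/2

the result is g(x) = -(8/3)x^7 - (91/6)x^6 + 15x^5 + (190/3)x^4 - (490/3)x^3 + (1/2)x^2 + 180x - 137/2


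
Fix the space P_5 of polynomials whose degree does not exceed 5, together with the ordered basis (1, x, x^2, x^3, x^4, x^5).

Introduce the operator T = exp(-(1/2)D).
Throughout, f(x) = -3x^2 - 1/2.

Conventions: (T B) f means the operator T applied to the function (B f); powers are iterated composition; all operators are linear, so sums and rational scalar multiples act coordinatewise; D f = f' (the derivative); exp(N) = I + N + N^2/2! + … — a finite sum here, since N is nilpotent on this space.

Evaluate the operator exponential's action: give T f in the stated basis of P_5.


order-1 term: 3x
order-2 term: -3/4
the series for exp(-(1/2)D) f terminates at order 2
exp(-(1/2)D) f = -3x^2 + 3x - 5/4

g(x) = -3x^2 + 3x - 5/4


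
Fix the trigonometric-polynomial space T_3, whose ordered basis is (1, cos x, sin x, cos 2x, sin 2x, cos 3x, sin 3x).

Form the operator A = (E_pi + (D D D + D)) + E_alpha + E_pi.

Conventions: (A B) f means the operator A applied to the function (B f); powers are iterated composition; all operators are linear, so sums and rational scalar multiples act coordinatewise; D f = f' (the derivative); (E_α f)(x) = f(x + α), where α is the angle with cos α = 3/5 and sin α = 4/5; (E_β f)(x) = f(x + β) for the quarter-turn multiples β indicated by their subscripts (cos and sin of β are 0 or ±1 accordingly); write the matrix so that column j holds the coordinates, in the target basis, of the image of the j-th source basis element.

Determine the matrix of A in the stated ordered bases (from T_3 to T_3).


image of 1: 3
image of cos x: -(7/5)cos x - (4/5)sin x
image of sin x: (4/5)cos x - (7/5)sin x
image of cos 2x: (43/25)cos 2x + (126/25)sin 2x
image of sin 2x: -(126/25)cos 2x + (43/25)sin 2x
image of cos 3x: -(367/125)cos 3x + (2956/125)sin 3x
image of sin 3x: -(2956/125)cos 3x - (367/125)sin 3x
each image's coordinates form column j of the matrix

the matrix is [[3, 0, 0, 0, 0, 0, 0]; [0, -7/5, 4/5, 0, 0, 0, 0]; [0, -4/5, -7/5, 0, 0, 0, 0]; [0, 0, 0, 43/25, -126/25, 0, 0]; [0, 0, 0, 126/25, 43/25, 0, 0]; [0, 0, 0, 0, 0, -367/125, -2956/125]; [0, 0, 0, 0, 0, 2956/125, -367/125]] (rows listed top to bottom)


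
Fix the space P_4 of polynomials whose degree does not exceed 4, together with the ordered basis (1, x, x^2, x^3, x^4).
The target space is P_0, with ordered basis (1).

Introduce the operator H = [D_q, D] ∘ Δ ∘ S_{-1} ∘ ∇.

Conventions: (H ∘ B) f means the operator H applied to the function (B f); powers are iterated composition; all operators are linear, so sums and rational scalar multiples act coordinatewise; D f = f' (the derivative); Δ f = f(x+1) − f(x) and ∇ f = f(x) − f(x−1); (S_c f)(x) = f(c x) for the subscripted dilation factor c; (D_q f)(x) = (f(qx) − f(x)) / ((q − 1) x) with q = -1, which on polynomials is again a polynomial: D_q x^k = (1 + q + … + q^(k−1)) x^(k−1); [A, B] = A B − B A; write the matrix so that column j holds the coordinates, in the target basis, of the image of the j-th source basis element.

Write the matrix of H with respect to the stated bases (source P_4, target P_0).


the matrix is [[0, 0, 0, 0, -24]] (rows listed top to bottom)

image of 1: 0
image of x: 0
image of x^2: 0
image of x^3: 0
image of x^4: -24
each image's coordinates form column j of the matrix


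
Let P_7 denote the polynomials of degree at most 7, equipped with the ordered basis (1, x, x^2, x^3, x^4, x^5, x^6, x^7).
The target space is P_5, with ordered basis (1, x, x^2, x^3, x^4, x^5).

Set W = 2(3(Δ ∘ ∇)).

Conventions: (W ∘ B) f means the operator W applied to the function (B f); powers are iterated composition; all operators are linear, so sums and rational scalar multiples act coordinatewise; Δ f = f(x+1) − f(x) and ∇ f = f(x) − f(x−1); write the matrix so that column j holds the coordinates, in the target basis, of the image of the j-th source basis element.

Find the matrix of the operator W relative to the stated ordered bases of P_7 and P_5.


the matrix is [[0, 0, 12, 0, 12, 0, 12, 0]; [0, 0, 0, 36, 0, 60, 0, 84]; [0, 0, 0, 0, 72, 0, 180, 0]; [0, 0, 0, 0, 0, 120, 0, 420]; [0, 0, 0, 0, 0, 0, 180, 0]; [0, 0, 0, 0, 0, 0, 0, 252]] (rows listed top to bottom)

image of 1: 0
image of x: 0
image of x^2: 12
image of x^3: 36x
image of x^4: 72x^2 + 12
image of x^5: 120x^3 + 60x
image of x^6: 180x^4 + 180x^2 + 12
image of x^7: 252x^5 + 420x^3 + 84x
each image's coordinates form column j of the matrix


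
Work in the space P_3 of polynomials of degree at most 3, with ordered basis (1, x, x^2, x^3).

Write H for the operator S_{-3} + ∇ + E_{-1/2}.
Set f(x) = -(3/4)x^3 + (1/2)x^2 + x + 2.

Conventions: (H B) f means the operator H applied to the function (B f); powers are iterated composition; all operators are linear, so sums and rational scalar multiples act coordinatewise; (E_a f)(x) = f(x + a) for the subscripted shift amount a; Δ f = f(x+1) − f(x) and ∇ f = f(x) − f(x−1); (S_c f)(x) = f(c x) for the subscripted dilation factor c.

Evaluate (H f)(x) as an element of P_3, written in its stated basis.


g(x) = (39/2)x^3 + (31/8)x^2 + (3/16)x + 111/32

S_{-3} f = (81/4)x^3 + (9/2)x^2 - 3x + 2
∇ f = -(9/4)x^2 + (13/4)x - 1/4
E_{-1/2} f = -(3/4)x^3 + (13/8)x^2 - (1/16)x + 55/32
(S_{-3} + ∇ + E_{-1/2}) f = (39/2)x^3 + (31/8)x^2 + (3/16)x + 111/32


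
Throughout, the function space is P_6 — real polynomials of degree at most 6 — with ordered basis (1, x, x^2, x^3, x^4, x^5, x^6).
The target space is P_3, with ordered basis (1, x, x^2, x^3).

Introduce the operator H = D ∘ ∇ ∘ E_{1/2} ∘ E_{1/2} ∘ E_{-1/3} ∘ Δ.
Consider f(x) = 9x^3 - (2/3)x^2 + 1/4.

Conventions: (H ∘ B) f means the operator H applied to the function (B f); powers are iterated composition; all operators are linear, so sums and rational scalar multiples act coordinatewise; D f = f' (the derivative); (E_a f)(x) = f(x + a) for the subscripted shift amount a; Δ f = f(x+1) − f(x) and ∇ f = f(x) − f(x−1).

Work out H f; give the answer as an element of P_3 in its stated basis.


the image equals g(x) = 54

Δ f = 27x^2 + (77/3)x + 25/3
E_{-1/3} Δ f = 27x^2 + (23/3)x + 25/9
E_{1/2} E_{-1/3} Δ f = 27x^2 + (104/3)x + 481/36
E_{1/2} (E_{1/2} ∘ E_{-1/3} ∘ Δ) f = 27x^2 + (185/3)x + 337/9
∇ E_{1/2} (E_{1/2} ∘ E_{-1/3} ∘ Δ) f = 54x + 104/3
D ∇ E_{1/2} (E_{1/2} ∘ E_{-1/3} ∘ Δ) f = 54


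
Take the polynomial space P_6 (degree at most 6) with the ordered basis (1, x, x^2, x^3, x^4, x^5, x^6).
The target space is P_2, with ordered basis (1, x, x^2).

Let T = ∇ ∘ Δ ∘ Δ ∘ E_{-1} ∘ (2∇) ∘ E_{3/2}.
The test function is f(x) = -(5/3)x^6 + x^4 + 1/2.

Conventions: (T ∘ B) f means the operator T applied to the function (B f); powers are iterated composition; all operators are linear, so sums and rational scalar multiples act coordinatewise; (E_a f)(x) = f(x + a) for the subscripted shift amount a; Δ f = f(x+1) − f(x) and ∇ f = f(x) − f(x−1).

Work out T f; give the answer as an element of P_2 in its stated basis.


E_{3/2} f = -(5/3)x^6 - 15x^5 - (221/4)x^4 - (213/2)x^3 - (1809/16)x^2 - (999/16)x - 859/64
∇ E_{3/2} f = -10x^5 - 50x^4 - (313/3)x^3 - 113x^2 - (501/8)x - 335/24
(2∇) E_{3/2} f = -20x^5 - 100x^4 - (626/3)x^3 - 226x^2 - (501/4)x - 335/12
E_{-1} (2∇) E_{3/2} f = -20x^5 - (26/3)x^3 + (3/4)x
Δ E_{-1} (2∇) E_{3/2} f = -100x^4 - 200x^3 - 226x^2 - 126x - 335/12
Δ (Δ ∘ E_{-1} ∘ (2∇)) E_{3/2} f = -400x^3 - 1200x^2 - 1452x - 652
∇ Δ (Δ ∘ E_{-1} ∘ (2∇)) E_{3/2} f = -1200x^2 - 1200x - 652

g(x) = -1200x^2 - 1200x - 652


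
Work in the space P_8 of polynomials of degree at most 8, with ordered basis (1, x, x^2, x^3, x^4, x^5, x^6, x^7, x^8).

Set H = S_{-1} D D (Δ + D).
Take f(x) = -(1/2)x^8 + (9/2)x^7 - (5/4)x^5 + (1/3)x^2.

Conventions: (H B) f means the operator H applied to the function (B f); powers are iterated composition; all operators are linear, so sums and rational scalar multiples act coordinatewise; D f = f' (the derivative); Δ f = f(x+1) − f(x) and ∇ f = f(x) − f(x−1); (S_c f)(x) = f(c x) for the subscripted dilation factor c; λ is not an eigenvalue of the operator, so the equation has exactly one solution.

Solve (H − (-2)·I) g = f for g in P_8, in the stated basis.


write g with unknown coordinates in the stated basis and equate coefficients in (H − (-2)·I) g = f
solving from the highest basis element down gives g = -(1/4)x^8 + (9/4)x^7 - (677/8)x^5 - (735/2)x^4 + (665/2)x^3 + (28261/6)x^2 - (22329/2)x + 1016
check: H g = 168x^5 + 735x^4 - 665x^3 - 9420x^2 + 22329x - 2032
so H g − (-2)·g = -(1/2)x^8 + (9/2)x^7 - (5/4)x^5 + (1/3)x^2 = f ✓

the result is g(x) = -(1/4)x^8 + (9/4)x^7 - (677/8)x^5 - (735/2)x^4 + (665/2)x^3 + (28261/6)x^2 - (22329/2)x + 1016


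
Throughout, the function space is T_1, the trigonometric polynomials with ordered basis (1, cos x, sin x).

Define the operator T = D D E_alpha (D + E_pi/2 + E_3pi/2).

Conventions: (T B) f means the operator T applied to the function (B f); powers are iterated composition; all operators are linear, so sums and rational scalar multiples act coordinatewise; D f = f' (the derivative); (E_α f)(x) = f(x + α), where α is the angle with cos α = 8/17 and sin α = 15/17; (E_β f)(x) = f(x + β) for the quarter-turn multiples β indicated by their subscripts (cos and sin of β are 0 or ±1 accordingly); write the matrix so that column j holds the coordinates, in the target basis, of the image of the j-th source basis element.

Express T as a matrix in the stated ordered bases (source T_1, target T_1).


the matrix is [[0, 0, 0]; [0, 15/17, -8/17]; [0, 8/17, 15/17]] (rows listed top to bottom)

image of 1: 0
image of cos x: (15/17)cos x + (8/17)sin x
image of sin x: -(8/17)cos x + (15/17)sin x
each image's coordinates form column j of the matrix


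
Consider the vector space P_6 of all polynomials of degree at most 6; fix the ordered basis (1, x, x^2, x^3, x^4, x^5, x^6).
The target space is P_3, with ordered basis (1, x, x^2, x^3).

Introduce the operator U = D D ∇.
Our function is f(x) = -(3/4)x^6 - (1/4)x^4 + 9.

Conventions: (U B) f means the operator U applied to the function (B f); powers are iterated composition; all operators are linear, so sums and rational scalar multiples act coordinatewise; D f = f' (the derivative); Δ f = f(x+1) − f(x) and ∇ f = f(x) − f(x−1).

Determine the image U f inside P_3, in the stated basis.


∇ f = -(9/2)x^5 + (45/4)x^4 - 16x^3 + (51/4)x^2 - (11/2)x + 1
D ∇ f = -(45/2)x^4 + 45x^3 - 48x^2 + (51/2)x - 11/2
D (D ∇) f = -90x^3 + 135x^2 - 96x + 51/2

the result is g(x) = -90x^3 + 135x^2 - 96x + 51/2


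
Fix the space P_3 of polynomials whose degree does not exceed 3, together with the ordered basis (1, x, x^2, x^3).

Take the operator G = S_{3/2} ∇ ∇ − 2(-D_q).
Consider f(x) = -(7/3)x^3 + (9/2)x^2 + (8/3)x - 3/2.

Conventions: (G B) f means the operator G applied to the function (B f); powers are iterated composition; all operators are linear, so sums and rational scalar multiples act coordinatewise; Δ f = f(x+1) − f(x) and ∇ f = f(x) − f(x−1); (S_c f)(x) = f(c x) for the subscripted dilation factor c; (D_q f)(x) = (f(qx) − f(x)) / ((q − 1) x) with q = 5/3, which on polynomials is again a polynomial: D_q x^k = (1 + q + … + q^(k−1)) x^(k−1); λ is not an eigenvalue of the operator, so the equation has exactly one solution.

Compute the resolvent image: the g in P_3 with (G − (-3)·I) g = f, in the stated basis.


write g with unknown coordinates in the stated basis and equate coefficients in (G − (-3)·I) g = f
solving from the highest basis element down gives g = -(7/9)x^3 + (2101/486)x^2 - (9761/2187)x - 25747/13122
check: G g = -(686/81)x^2 + (11705/729)x + 9593/2187
so G g − (-3)·g = -(7/3)x^3 + (9/2)x^2 + (8/3)x - 3/2 = f ✓

the image equals g(x) = -(7/9)x^3 + (2101/486)x^2 - (9761/2187)x - 25747/13122
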